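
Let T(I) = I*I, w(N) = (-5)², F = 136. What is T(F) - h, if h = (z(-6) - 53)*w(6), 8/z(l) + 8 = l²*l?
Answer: 555013/28 ≈ 19822.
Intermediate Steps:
z(l) = 8/(-8 + l³) (z(l) = 8/(-8 + l²*l) = 8/(-8 + l³))
w(N) = 25
h = -37125/28 (h = (8/(-8 + (-6)³) - 53)*25 = (8/(-8 - 216) - 53)*25 = (8/(-224) - 53)*25 = (8*(-1/224) - 53)*25 = (-1/28 - 53)*25 = -1485/28*25 = -37125/28 ≈ -1325.9)
T(I) = I²
T(F) - h = 136² - 1*(-37125/28) = 18496 + 37125/28 = 555013/28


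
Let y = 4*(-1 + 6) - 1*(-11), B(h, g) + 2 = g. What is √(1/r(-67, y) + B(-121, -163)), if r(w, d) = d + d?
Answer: I*√634198/62 ≈ 12.845*I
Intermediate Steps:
B(h, g) = -2 + g
y = 31 (y = 4*5 + 11 = 20 + 11 = 31)
r(w, d) = 2*d
√(1/r(-67, y) + B(-121, -163)) = √(1/(2*31) + (-2 - 163)) = √(1/62 - 165) = √(-10229/62) = I*√634198/62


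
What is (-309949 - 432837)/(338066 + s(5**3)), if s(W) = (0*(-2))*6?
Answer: -371393/169033 ≈ -2.1972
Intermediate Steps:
s(W) = 0 (s(W) = 0*6 = 0)
(-309949 - 432837)/(338066 + s(5**3)) = (-309949 - 432837)/(338066 + 0) = -742786/338066 = -742786*1/338066 = -371393/169033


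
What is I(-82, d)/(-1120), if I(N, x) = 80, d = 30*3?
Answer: -1/14 ≈ -0.071429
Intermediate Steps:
d = 90
I(-82, d)/(-1120) = 80/(-1120) = 80*(-1/1120) = -1/14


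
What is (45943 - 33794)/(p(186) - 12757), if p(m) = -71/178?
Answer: -2162522/2270817 ≈ -0.95231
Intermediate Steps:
p(m) = -71/178 (p(m) = -71*1/178 = -71/178)
(45943 - 33794)/(p(186) - 12757) = (45943 - 33794)/(-71/178 - 12757) = 12149/(-2270817/178) = 12149*(-178/2270817) = -2162522/2270817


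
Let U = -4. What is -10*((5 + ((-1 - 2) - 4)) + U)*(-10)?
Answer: -600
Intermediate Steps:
-10*((5 + ((-1 - 2) - 4)) + U)*(-10) = -10*((5 + ((-1 - 2) - 4)) - 4)*(-10) = -10*((5 + (-3 - 4)) - 4)*(-10) = -10*((5 - 7) - 4)*(-10) = -10*(-2 - 4)*(-10) = -10*(-6)*(-10) = 60*(-10) = -600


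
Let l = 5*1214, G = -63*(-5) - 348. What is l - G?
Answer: 6103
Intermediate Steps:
G = -33 (G = 315 - 348 = -33)
l = 6070
l - G = 6070 - 1*(-33) = 6070 + 33 = 6103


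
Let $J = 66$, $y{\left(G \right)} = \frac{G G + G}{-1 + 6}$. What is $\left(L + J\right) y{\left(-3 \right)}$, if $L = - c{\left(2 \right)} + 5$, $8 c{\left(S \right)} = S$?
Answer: $\frac{849}{10} \approx 84.9$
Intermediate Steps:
$c{\left(S \right)} = \frac{S}{8}$
$y{\left(G \right)} = \frac{G}{5} + \frac{G^{2}}{5}$ ($y{\left(G \right)} = \frac{G^{2} + G}{5} = \left(G + G^{2}\right) \frac{1}{5} = \frac{G}{5} + \frac{G^{2}}{5}$)
$L = \frac{19}{4}$ ($L = - \frac{2}{8} + 5 = \left(-1\right) \frac{1}{4} + 5 = - \frac{1}{4} + 5 = \frac{19}{4} \approx 4.75$)
$\left(L + J\right) y{\left(-3 \right)} = \left(\frac{19}{4} + 66\right) \frac{1}{5} \left(-3\right) \left(1 - 3\right) = \frac{283 \cdot \frac{1}{5} \left(-3\right) \left(-2\right)}{4} = \frac{283}{4} \cdot \frac{6}{5} = \frac{849}{10}$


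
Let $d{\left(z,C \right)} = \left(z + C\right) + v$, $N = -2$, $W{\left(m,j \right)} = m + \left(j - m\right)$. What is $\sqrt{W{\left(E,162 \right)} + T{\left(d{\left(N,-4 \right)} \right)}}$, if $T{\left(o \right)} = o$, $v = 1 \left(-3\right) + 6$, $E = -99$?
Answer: $\sqrt{159} \approx 12.61$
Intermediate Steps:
$v = 3$ ($v = -3 + 6 = 3$)
$W{\left(m,j \right)} = j$
$d{\left(z,C \right)} = 3 + C + z$ ($d{\left(z,C \right)} = \left(z + C\right) + 3 = \left(C + z\right) + 3 = 3 + C + z$)
$\sqrt{W{\left(E,162 \right)} + T{\left(d{\left(N,-4 \right)} \right)}} = \sqrt{162 - 3} = \sqrt{159}$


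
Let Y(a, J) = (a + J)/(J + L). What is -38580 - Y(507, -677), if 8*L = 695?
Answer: -182137540/4721 ≈ -38580.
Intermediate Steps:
L = 695/8 (L = (1/8)*695 = 695/8 ≈ 86.875)
Y(a, J) = (J + a)/(695/8 + J) (Y(a, J) = (a + J)/(J + 695/8) = (J + a)/(695/8 + J))
-38580 - Y(507, -677) = -38580 - 8*(-677 + 507)/(695 + 8*(-677)) = -38580 - 8*(-170)/(695 - 5416) = -38580 - 8*(-170)/(-4721) = -38580 - 8*(-1)*(-170)/4721 = -38580 - 1*1360/4721 = -38580 - 1360/4721 = -182137540/4721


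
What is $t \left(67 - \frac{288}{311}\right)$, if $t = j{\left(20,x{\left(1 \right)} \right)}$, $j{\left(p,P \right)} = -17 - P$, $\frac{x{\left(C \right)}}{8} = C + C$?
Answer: $- \frac{678117}{311} \approx -2180.4$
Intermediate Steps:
$x{\left(C \right)} = 16 C$ ($x{\left(C \right)} = 8 \left(C + C\right) = 8 \cdot 2 C = 16 C$)
$t = -33$ ($t = -17 - 16 \cdot 1 = -17 - 16 = -33$)
$t \left(67 - \frac{288}{311}\right) = - 33 \left(67 - \frac{288}{311}\right) = \left(-33\right) \frac{20549}{311} = - \frac{678117}{311}$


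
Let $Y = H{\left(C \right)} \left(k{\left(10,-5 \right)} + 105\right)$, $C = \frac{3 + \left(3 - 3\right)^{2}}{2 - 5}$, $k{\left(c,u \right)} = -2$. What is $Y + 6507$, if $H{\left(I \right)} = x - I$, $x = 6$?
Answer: $7228$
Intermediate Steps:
$C = -1$ ($C = \frac{3 + 0^{2}}{-3} = \left(3 + 0\right) \left(- \frac{1}{3}\right) = 3 \left(- \frac{1}{3}\right) = -1$)
$H{\left(I \right)} = 6 - I$
$Y = 721$ ($Y = \left(6 - -1\right) \left(-2 + 105\right) = \left(6 + 1\right) 103 = 7 \cdot 103 = 721$)
$Y + 6507 = 721 + 6507 = 7228$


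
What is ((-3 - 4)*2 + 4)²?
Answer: 100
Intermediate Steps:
((-3 - 4)*2 + 4)² = (-7*2 + 4)² = (-14 + 4)² = (-10)² = 100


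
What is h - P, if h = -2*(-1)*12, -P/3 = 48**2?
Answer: 6936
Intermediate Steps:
P = -6912 (P = -3*48**2 = -3*2304 = -6912)
h = 24 (h = 2*12 = 24)
h - P = 24 - 1*(-6912) = 24 + 6912 = 6936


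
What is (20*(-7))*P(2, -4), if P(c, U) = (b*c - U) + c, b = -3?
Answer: 0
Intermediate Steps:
P(c, U) = -U - 2*c (P(c, U) = (-3*c - U) + c = (-U - 3*c) + c = -U - 2*c)
(20*(-7))*P(2, -4) = (20*(-7))*(-1*(-4) - 2*2) = -140*(4 - 4) = -140*0 = 0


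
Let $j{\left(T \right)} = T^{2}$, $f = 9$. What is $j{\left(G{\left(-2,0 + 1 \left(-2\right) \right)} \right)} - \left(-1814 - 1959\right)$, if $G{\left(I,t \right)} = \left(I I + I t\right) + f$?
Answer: $4062$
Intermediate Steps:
$G{\left(I,t \right)} = 9 + I^{2} + I t$ ($G{\left(I,t \right)} = \left(I I + I t\right) + 9 = \left(I^{2} + I t\right) + 9 = 9 + I^{2} + I t$)
$j{\left(G{\left(-2,0 + 1 \left(-2\right) \right)} \right)} - \left(-1814 - 1959\right) = \left(9 + \left(-2\right)^{2} - 2 \left(0 + 1 \left(-2\right)\right)\right)^{2} - \left(-1814 - 1959\right) = \left(9 + 4 - 2 \left(0 - 2\right)\right)^{2} - -3773 = \left(9 + 4 - -4\right)^{2} + 3773 = \left(9 + 4 + 4\right)^{2} + 3773 = 17^{2} + 3773 = 289 + 3773 = 4062$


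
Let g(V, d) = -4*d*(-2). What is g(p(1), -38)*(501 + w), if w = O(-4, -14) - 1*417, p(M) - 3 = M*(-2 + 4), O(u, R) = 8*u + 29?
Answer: -24624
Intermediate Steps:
O(u, R) = 29 + 8*u
p(M) = 3 + 2*M (p(M) = 3 + M*(-2 + 4) = 3 + M*2 = 3 + 2*M)
g(V, d) = 8*d
w = -420 (w = (29 + 8*(-4)) - 1*417 = (29 - 32) - 417 = -3 - 417 = -420)
g(p(1), -38)*(501 + w) = (8*(-38))*(501 - 420) = -304*81 = -24624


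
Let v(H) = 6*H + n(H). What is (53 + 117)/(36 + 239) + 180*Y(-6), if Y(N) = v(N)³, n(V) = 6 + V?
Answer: -461894366/55 ≈ -8.3981e+6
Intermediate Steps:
v(H) = 6 + 7*H (v(H) = 6*H + (6 + H) = 6 + 7*H)
Y(N) = (6 + 7*N)³
(53 + 117)/(36 + 239) + 180*Y(-6) = (53 + 117)/(36 + 239) + 180*(6 + 7*(-6))³ = 170/275 + 180*(6 - 42)³ = 170*(1/275) + 180*(-36)³ = 34/55 + 180*(-46656) = 34/55 - 8398080 = -461894366/55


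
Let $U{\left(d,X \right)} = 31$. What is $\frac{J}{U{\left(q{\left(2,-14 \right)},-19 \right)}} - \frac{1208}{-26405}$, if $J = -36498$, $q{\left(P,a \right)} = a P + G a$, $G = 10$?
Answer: $- \frac{963692242}{818555} \approx -1177.3$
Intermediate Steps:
$q{\left(P,a \right)} = 10 a + P a$ ($q{\left(P,a \right)} = a P + 10 a = P a + 10 a = 10 a + P a$)
$\frac{J}{U{\left(q{\left(2,-14 \right)},-19 \right)}} - \frac{1208}{-26405} = - \frac{36498}{31} - \frac{1208}{-26405} = \left(-36498\right) \frac{1}{31} - - \frac{1208}{26405} = - \frac{36498}{31} + \frac{1208}{26405} = - \frac{963692242}{818555}$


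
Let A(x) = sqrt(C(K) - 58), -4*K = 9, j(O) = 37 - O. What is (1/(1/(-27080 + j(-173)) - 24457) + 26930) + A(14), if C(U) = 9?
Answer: 17697307758760/657159591 + 7*I ≈ 26930.0 + 7.0*I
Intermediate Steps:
K = -9/4 (K = -1/4*9 = -9/4 ≈ -2.2500)
A(x) = 7*I (A(x) = sqrt(9 - 58) = sqrt(-49) = 7*I)
(1/(1/(-27080 + j(-173)) - 24457) + 26930) + A(14) = (1/(1/(-27080 + (37 - 1*(-173))) - 24457) + 26930) + 7*I = (1/(1/(-27080 + (37 + 173)) - 24457) + 26930) + 7*I = (1/(1/(-27080 + 210) - 24457) + 26930) + 7*I = (1/(1/(-26870) - 24457) + 26930) + 7*I = (1/(-1/26870 - 24457) + 26930) + 7*I = (1/(-657159591/26870) + 26930) + 7*I = (-26870/657159591 + 26930) + 7*I = 17697307758760/657159591 + 7*I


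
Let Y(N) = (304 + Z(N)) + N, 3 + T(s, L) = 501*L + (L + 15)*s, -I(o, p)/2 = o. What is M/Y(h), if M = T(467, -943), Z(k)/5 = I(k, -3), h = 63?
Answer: 905822/263 ≈ 3444.2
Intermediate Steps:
I(o, p) = -2*o
Z(k) = -10*k (Z(k) = 5*(-2*k) = -10*k)
T(s, L) = -3 + 501*L + s*(15 + L) (T(s, L) = -3 + (501*L + (L + 15)*s) = -3 + (501*L + (15 + L)*s) = -3 + (501*L + s*(15 + L)) = -3 + 501*L + s*(15 + L))
Y(N) = 304 - 9*N (Y(N) = (304 - 10*N) + N = 304 - 9*N)
M = -905822 (M = -3 + 15*467 + 501*(-943) - 943*467 = -3 + 7005 - 472443 - 440381 = -905822)
M/Y(h) = -905822/(304 - 9*63) = -905822/(304 - 567) = -905822/(-263) = -905822*(-1/263) = 905822/263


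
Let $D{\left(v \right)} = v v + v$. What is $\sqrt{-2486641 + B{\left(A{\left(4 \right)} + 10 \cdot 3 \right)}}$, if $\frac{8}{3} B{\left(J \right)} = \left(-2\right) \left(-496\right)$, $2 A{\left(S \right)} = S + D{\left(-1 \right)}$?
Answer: $i \sqrt{2486269} \approx 1576.8 i$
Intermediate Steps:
$D{\left(v \right)} = v + v^{2}$ ($D{\left(v \right)} = v^{2} + v = v + v^{2}$)
$A{\left(S \right)} = \frac{S}{2}$ ($A{\left(S \right)} = \frac{S - \left(1 - 1\right)}{2} = \frac{S - 0}{2} = \frac{S + 0}{2} = \frac{S}{2}$)
$B{\left(J \right)} = 372$ ($B{\left(J \right)} = \frac{3 \left(\left(-2\right) \left(-496\right)\right)}{8} = \frac{3}{8} \cdot 992 = 372$)
$\sqrt{-2486641 + B{\left(A{\left(4 \right)} + 10 \cdot 3 \right)}} = \sqrt{-2486641 + 372} = \sqrt{-2486269} = i \sqrt{2486269}$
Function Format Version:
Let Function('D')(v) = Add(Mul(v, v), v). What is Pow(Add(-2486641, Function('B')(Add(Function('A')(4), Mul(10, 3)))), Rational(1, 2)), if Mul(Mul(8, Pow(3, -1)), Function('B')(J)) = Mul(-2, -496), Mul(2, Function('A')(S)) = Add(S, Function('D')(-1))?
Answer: Mul(I, Pow(2486269, Rational(1, 2))) ≈ Mul(1576.8, I)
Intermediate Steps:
Function('D')(v) = Add(v, Pow(v, 2)) (Function('D')(v) = Add(Pow(v, 2), v) = Add(v, Pow(v, 2)))
Function('A')(S) = Mul(Rational(1, 2), S) (Function('A')(S) = Mul(Rational(1, 2), Add(S, Mul(-1, Add(1, -1)))) = Mul(Rational(1, 2), Add(S, Mul(-1, 0))) = Mul(Rational(1, 2), Add(S, 0)) = Mul(Rational(1, 2), S))
Function('B')(J) = 372 (Function('B')(J) = Mul(Rational(3, 8), Mul(-2, -496)) = Mul(Rational(3, 8), 992) = 372)
Pow(Add(-2486641, Function('B')(Add(Function('A')(4), Mul(10, 3)))), Rational(1, 2)) = Pow(Add(-2486641, 372), Rational(1, 2)) = Pow(-2486269, Rational(1, 2)) = Mul(I, Pow(2486269, Rational(1, 2)))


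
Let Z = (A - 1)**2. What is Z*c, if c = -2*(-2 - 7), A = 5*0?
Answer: 18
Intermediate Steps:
A = 0
Z = 1 (Z = (0 - 1)**2 = (-1)**2 = 1)
c = 18 (c = -2*(-9) = 18)
Z*c = 1*18 = 18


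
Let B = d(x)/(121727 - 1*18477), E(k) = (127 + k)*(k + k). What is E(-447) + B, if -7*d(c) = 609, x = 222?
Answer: 29537759913/103250 ≈ 2.8608e+5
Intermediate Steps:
E(k) = 2*k*(127 + k) (E(k) = (127 + k)*(2*k) = 2*k*(127 + k))
d(c) = -87 (d(c) = -⅐*609 = -87)
B = -87/103250 (B = -87/(121727 - 1*18477) = -87/(121727 - 18477) = -87/103250 ≈ -0.00084262)
E(-447) + B = 2*(-447)*(127 - 447) - 87/103250 = 2*(-447)*(-320) - 87/103250 = 286080 - 87/103250 = 29537759913/103250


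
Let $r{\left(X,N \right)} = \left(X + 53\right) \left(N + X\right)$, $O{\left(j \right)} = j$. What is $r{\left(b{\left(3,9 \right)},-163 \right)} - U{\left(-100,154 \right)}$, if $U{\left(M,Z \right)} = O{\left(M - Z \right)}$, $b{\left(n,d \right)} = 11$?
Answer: $-9474$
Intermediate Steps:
$r{\left(X,N \right)} = \left(53 + X\right) \left(N + X\right)$
$U{\left(M,Z \right)} = M - Z$
$r{\left(b{\left(3,9 \right)},-163 \right)} - U{\left(-100,154 \right)} = \left(11^{2} + 53 \left(-163\right) + 53 \cdot 11 - 1793\right) - \left(-100 - 154\right) = \left(121 - 8639 + 583 - 1793\right) - \left(-100 - 154\right) = -9728 - -254 = -9728 + 254 = -9474$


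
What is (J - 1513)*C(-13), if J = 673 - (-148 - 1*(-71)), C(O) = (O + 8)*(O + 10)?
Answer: -11445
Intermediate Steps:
C(O) = (8 + O)*(10 + O)
J = 750 (J = 673 - (-148 + 71) = 673 - 1*(-77) = 673 + 77 = 750)
(J - 1513)*C(-13) = (750 - 1513)*(80 + (-13)² + 18*(-13)) = -763*(80 + 169 - 234) = -763*15 = -11445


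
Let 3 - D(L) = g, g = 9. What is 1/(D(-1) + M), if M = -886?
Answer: -1/892 ≈ -0.0011211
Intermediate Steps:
D(L) = -6 (D(L) = 3 - 1*9 = 3 - 9 = -6)
1/(D(-1) + M) = 1/(-6 - 886) = 1/(-892) = -1/892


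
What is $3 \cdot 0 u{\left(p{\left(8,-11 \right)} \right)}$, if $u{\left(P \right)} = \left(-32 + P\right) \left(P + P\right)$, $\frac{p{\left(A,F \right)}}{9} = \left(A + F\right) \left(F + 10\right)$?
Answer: $0$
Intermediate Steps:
$p{\left(A,F \right)} = 9 \left(10 + F\right) \left(A + F\right)$ ($p{\left(A,F \right)} = 9 \left(A + F\right) \left(F + 10\right) = 9 \left(A + F\right) \left(10 + F\right) = 9 \left(10 + F\right) \left(A + F\right)$)
$u{\left(P \right)} = 2 P \left(-32 + P\right)$ ($u{\left(P \right)} = \left(-32 + P\right) 2 P = 2 P \left(-32 + P\right)$)
$3 \cdot 0 u{\left(p{\left(8,-11 \right)} \right)} = 3 \cdot 0 \cdot 2 \left(9 \left(-11\right)^{2} + 90 \cdot 8 + 90 \left(-11\right) + 9 \cdot 8 \left(-11\right)\right) \left(-32 + \left(9 \left(-11\right)^{2} + 90 \cdot 8 + 90 \left(-11\right) + 9 \cdot 8 \left(-11\right)\right)\right) = 0 \cdot 2 \left(9 \cdot 121 + 720 - 990 - 792\right) \left(-32 + \left(9 \cdot 121 + 720 - 990 - 792\right)\right) = 0 \cdot 2 \left(1089 + 720 - 990 - 792\right) \left(-32 + \left(1089 + 720 - 990 - 792\right)\right) = 0 \cdot 2 \cdot 27 \left(-32 + 27\right) = 0 \cdot 2 \cdot 27 \left(-5\right) = 0 \left(-270\right) = 0$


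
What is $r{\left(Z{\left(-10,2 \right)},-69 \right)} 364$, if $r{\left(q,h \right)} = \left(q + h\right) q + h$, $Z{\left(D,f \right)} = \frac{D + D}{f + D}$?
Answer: $-85631$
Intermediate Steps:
$Z{\left(D,f \right)} = \frac{2 D}{D + f}$
$r{\left(q,h \right)} = h + q \left(h + q\right)$ ($r{\left(q,h \right)} = \left(h + q\right) q + h = q \left(h + q\right) + h = h + q \left(h + q\right)$)
$r{\left(Z{\left(-10,2 \right)},-69 \right)} 364 = \left(-69 + \left(2 \left(-10\right) \frac{1}{-10 + 2}\right)^{2} - 69 \cdot 2 \left(-10\right) \frac{1}{-10 + 2}\right) 364 = \left(-69 + \left(2 \left(-10\right) \frac{1}{-8}\right)^{2} - 69 \cdot 2 \left(-10\right) \frac{1}{-8}\right) 364 = \left(-69 + \left(2 \left(-10\right) \left(- \frac{1}{8}\right)\right)^{2} - 69 \cdot 2 \left(-10\right) \left(- \frac{1}{8}\right)\right) 364 = \left(-69 + \left(\frac{5}{2}\right)^{2} - \frac{345}{2}\right) 364 = \left(-69 + \frac{25}{4} - \frac{345}{2}\right) 364 = \left(- \frac{941}{4}\right) 364 = -85631$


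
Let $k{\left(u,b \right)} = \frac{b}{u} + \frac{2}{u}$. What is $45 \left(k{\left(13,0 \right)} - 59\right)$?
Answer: $- \frac{34425}{13} \approx -2648.1$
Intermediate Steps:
$k{\left(u,b \right)} = \frac{2}{u} + \frac{b}{u}$
$45 \left(k{\left(13,0 \right)} - 59\right) = 45 \left(\frac{2 + 0}{13} - 59\right) = 45 \left(\frac{1}{13} \cdot 2 - 59\right) = 45 \left(\frac{2}{13} - 59\right) = 45 \left(- \frac{765}{13}\right) = - \frac{34425}{13}$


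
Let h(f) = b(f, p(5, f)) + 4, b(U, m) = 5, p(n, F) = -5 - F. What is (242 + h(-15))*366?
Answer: 91866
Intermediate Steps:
h(f) = 9 (h(f) = 5 + 4 = 9)
(242 + h(-15))*366 = (242 + 9)*366 = 251*366 = 91866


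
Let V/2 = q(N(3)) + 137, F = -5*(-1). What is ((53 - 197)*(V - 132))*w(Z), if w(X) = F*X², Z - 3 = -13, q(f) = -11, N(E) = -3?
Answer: -8640000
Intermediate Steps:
F = 5
Z = -10 (Z = 3 - 13 = -10)
V = 252 (V = 2*(-11 + 137) = 2*126 = 252)
w(X) = 5*X²
((53 - 197)*(V - 132))*w(Z) = ((53 - 197)*(252 - 132))*(5*(-10)²) = (-144*120)*(5*100) = -17280*500 = -8640000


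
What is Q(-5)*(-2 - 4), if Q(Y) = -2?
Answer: 12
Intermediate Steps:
Q(-5)*(-2 - 4) = -2*(-2 - 4) = -2*(-6) = 12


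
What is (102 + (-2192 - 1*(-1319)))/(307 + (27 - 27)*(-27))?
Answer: -771/307 ≈ -2.5114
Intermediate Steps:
(102 + (-2192 - 1*(-1319)))/(307 + (27 - 27)*(-27)) = (102 + (-2192 + 1319))/(307 + 0*(-27)) = (102 - 873)/(307 + 0) = -771/307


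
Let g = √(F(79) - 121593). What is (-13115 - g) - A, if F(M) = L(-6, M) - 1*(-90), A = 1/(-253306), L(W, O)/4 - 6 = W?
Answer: -3322108189/253306 - I*√121503 ≈ -13115.0 - 348.57*I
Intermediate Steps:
L(W, O) = 24 + 4*W
A = -1/253306 ≈ -3.9478e-6
F(M) = 90 (F(M) = (24 + 4*(-6)) - 1*(-90) = (24 - 24) + 90 = 0 + 90 = 90)
g = I*√121503 (g = √(90 - 121593) = √(-121503) = I*√121503 ≈ 348.57*I)
(-13115 - g) - A = (-13115 - I*√121503) - 1*(-1/253306) = (-13115 - I*√121503) + 1/253306 = -3322108189/253306 - I*√121503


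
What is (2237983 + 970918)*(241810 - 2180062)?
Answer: -6219658781052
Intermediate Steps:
(2237983 + 970918)*(241810 - 2180062) = 3208901*(-1938252) = -6219658781052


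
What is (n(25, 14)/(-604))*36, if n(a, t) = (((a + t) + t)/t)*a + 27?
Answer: -15327/2114 ≈ -7.2502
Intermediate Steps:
n(a, t) = 27 + a*(a + 2*t)/t (n(a, t) = ((a + 2*t)/t)*a + 27 = a*(a + 2*t)/t + 27 = 27 + a*(a + 2*t)/t)
(n(25, 14)/(-604))*36 = ((27 + 2*25 + 25²/14)/(-604))*36 = ((27 + 50 + 625*(1/14))*(-1/604))*36 = ((27 + 50 + 625/14)*(-1/604))*36 = ((1703/14)*(-1/604))*36 = -1703/8456*36 = -15327/2114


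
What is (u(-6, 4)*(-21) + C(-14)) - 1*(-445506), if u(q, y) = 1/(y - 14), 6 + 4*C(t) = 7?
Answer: 8910167/20 ≈ 4.4551e+5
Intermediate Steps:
C(t) = 1/4 (C(t) = -3/2 + (1/4)*7 = -3/2 + 7/4 = 1/4)
u(q, y) = 1/(-14 + y)
(u(-6, 4)*(-21) + C(-14)) - 1*(-445506) = (-21/(-14 + 4) + 1/4) - 1*(-445506) = (-21/(-10) + 1/4) + 445506 = (-1/10*(-21) + 1/4) + 445506 = (21/10 + 1/4) + 445506 = 47/20 + 445506 = 8910167/20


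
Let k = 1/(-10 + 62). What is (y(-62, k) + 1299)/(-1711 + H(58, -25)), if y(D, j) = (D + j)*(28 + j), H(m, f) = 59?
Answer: 1183415/4467008 ≈ 0.26492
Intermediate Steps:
k = 1/52 ≈ 0.019231
y(D, j) = (28 + j)*(D + j)
(y(-62, k) + 1299)/(-1711 + H(58, -25)) = (((1/52)² + 28*(-62) + 28*(1/52) - 62*1/52) + 1299)/(-1711 + 59) = ((1/2704 - 1736 + 7/13 - 31/26) + 1299)/(-1652) = (-4695911/2704 + 1299)*(-1/1652) = -1183415/2704*(-1/1652) = 1183415/4467008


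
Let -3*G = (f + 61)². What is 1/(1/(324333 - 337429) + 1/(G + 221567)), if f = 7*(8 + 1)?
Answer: -8503560200/610037 ≈ -13939.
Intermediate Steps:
f = 63 (f = 7*9 = 63)
G = -15376/3 (G = -(63 + 61)²/3 = -⅓*124² = -⅓*15376 = -15376/3 ≈ -5125.3)
1/(1/(324333 - 337429) + 1/(G + 221567)) = 1/(1/(324333 - 337429) + 1/(-15376/3 + 221567)) = 1/(1/(-13096) + 1/(649325/3)) = 1/(-1/13096 + 3/649325) = 1/(-610037/8503560200) = -8503560200/610037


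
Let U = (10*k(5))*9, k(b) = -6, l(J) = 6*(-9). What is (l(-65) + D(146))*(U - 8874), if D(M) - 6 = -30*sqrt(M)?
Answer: 451872 + 282420*sqrt(146) ≈ 3.8644e+6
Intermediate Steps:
l(J) = -54
U = -540 (U = (10*(-6))*9 = -60*9 = -540)
D(M) = 6 - 30*sqrt(M)
(l(-65) + D(146))*(U - 8874) = (-54 + (6 - 30*sqrt(146)))*(-540 - 8874) = (-48 - 30*sqrt(146))*(-9414) = 451872 + 282420*sqrt(146)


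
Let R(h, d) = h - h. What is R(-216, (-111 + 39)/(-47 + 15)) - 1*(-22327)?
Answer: 22327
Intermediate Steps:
R(h, d) = 0
R(-216, (-111 + 39)/(-47 + 15)) - 1*(-22327) = 0 - 1*(-22327) = 0 + 22327 = 22327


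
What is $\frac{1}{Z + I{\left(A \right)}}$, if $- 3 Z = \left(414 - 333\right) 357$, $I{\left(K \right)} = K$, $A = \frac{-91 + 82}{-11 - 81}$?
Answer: $- \frac{92}{886779} \approx -0.00010375$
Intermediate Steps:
$A = \frac{9}{92}$ ($A = - \frac{9}{-92} = \left(-9\right) \left(- \frac{1}{92}\right) = \frac{9}{92} \approx 0.097826$)
$Z = -9639$ ($Z = - \frac{\left(414 - 333\right) 357}{3} = - \frac{81 \cdot 357}{3} = \left(- \frac{1}{3}\right) 28917 = -9639$)
$\frac{1}{Z + I{\left(A \right)}} = \frac{1}{-9639 + \frac{9}{92}} = \frac{1}{- \frac{886779}{92}} = - \frac{92}{886779}$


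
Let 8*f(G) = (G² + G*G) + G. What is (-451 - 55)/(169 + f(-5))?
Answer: -368/127 ≈ -2.8976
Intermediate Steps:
f(G) = G²/4 + G/8 (f(G) = ((G² + G*G) + G)/8 = ((G² + G²) + G)/8 = (2*G² + G)/8 = (G + 2*G²)/8 = G²/4 + G/8)
(-451 - 55)/(169 + f(-5)) = (-451 - 55)/(169 + (⅛)*(-5)*(1 + 2*(-5))) = -506/(169 + (⅛)*(-5)*(1 - 10)) = -506/(169 + (⅛)*(-5)*(-9)) = -506/(169 + 45/8) = -506/1397/8 = -506*8/1397 = -368/127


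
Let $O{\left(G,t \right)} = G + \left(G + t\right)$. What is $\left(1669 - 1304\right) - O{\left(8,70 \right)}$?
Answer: $279$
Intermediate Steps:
$O{\left(G,t \right)} = t + 2 G$
$\left(1669 - 1304\right) - O{\left(8,70 \right)} = \left(1669 - 1304\right) - \left(70 + 2 \cdot 8\right) = \left(1669 - 1304\right) - \left(70 + 16\right) = 365 - 86 = 279$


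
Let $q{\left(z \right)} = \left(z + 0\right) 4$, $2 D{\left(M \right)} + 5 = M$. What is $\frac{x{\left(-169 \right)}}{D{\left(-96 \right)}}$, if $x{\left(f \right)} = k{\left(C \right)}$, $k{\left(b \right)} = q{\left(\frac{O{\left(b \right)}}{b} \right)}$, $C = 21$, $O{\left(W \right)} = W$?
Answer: $- \frac{8}{101} \approx -0.079208$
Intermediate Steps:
$D{\left(M \right)} = - \frac{5}{2} + \frac{M}{2}$
$q{\left(z \right)} = 4 z$ ($q{\left(z \right)} = z 4 = 4 z$)
$k{\left(b \right)} = 4$ ($k{\left(b \right)} = 4 \frac{b}{b} = 4 \cdot 1 = 4$)
$x{\left(f \right)} = 4$
$\frac{x{\left(-169 \right)}}{D{\left(-96 \right)}} = \frac{4}{- \frac{5}{2} + \frac{1}{2} \left(-96\right)} = \frac{4}{- \frac{5}{2} - 48} = \frac{4}{- \frac{101}{2}} = 4 \left(- \frac{2}{101}\right) = - \frac{8}{101}$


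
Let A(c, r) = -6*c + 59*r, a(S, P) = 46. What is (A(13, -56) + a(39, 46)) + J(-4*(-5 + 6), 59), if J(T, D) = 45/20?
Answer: -13335/4 ≈ -3333.8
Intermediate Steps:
J(T, D) = 9/4 (J(T, D) = 45*(1/20) = 9/4)
(A(13, -56) + a(39, 46)) + J(-4*(-5 + 6), 59) = ((-6*13 + 59*(-56)) + 46) + 9/4 = ((-78 - 3304) + 46) + 9/4 = (-3382 + 46) + 9/4 = -3336 + 9/4 = -13335/4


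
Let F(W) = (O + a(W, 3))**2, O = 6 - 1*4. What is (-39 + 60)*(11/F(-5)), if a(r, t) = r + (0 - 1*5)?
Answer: 231/64 ≈ 3.6094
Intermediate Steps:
a(r, t) = -5 + r (a(r, t) = r + (0 - 5) = r - 5 = -5 + r)
O = 2 (O = 6 - 4 = 2)
F(W) = (-3 + W)**2 (F(W) = (2 + (-5 + W))**2 = (-3 + W)**2)
(-39 + 60)*(11/F(-5)) = (-39 + 60)*(11/((-3 - 5)**2)) = 21*(11/((-8)**2)) = 21*(11/64) = 231/64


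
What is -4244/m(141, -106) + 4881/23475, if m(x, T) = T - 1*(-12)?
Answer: 16681119/367775 ≈ 45.357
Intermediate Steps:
m(x, T) = 12 + T (m(x, T) = T + 12 = 12 + T)
-4244/m(141, -106) + 4881/23475 = -4244/(12 - 106) + 4881/23475 = -4244/(-94) + 4881*(1/23475) = -4244*(-1/94) + 1627/7825 = 2122/47 + 1627/7825 = 16681119/367775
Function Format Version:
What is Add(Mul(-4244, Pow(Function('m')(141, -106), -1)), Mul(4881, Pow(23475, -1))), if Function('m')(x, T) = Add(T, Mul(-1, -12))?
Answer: Rational(16681119, 367775) ≈ 45.357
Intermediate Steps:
Function('m')(x, T) = Add(12, T) (Function('m')(x, T) = Add(T, 12) = Add(12, T))
Add(Mul(-4244, Pow(Function('m')(141, -106), -1)), Mul(4881, Pow(23475, -1))) = Add(Mul(-4244, Pow(Add(12, -106), -1)), Mul(4881, Pow(23475, -1))) = Add(Mul(-4244, Pow(-94, -1)), Mul(4881, Rational(1, 23475))) = Add(Mul(-4244, Rational(-1, 94)), Rational(1627, 7825)) = Add(Rational(2122, 47), Rational(1627, 7825)) = Rational(16681119, 367775)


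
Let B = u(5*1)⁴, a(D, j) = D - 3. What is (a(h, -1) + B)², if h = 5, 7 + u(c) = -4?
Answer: 214417449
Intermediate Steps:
u(c) = -11 (u(c) = -7 - 4 = -11)
a(D, j) = -3 + D
B = 14641 (B = (-11)⁴ = 14641)
(a(h, -1) + B)² = ((-3 + 5) + 14641)² = (2 + 14641)² = 14643² = 214417449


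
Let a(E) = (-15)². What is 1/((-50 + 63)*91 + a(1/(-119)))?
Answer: 1/1408 ≈ 0.00071023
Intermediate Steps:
a(E) = 225
1/((-50 + 63)*91 + a(1/(-119))) = 1/((-50 + 63)*91 + 225) = 1/(13*91 + 225) = 1/(1183 + 225) = 1/1408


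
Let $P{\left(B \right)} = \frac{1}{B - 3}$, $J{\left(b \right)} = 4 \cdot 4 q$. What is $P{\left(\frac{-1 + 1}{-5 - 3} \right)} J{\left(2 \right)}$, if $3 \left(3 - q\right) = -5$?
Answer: $- \frac{224}{9} \approx -24.889$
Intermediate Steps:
$q = \frac{14}{3}$ ($q = 3 - - \frac{5}{3} = 3 + \frac{5}{3} = \frac{14}{3} \approx 4.6667$)
$J{\left(b \right)} = \frac{224}{3}$ ($J{\left(b \right)} = 4 \cdot 4 \cdot \frac{14}{3} = 16 \cdot \frac{14}{3} = \frac{224}{3}$)
$P{\left(B \right)} = \frac{1}{-3 + B}$
$P{\left(\frac{-1 + 1}{-5 - 3} \right)} J{\left(2 \right)} = \frac{1}{-3 + \frac{-1 + 1}{-5 - 3}} \cdot \frac{224}{3} = \frac{1}{-3 + \frac{0}{-8}} \cdot \frac{224}{3} = \frac{1}{-3 + 0 \left(- \frac{1}{8}\right)} \frac{224}{3} = \frac{1}{-3 + 0} \cdot \frac{224}{3} = \frac{1}{-3} \cdot \frac{224}{3} = \left(- \frac{1}{3}\right) \frac{224}{3} = - \frac{224}{9}$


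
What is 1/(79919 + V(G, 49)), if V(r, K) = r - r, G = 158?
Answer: 1/79919 ≈ 1.2513e-5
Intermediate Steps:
V(r, K) = 0
1/(79919 + V(G, 49)) = 1/(79919 + 0) = 1/79919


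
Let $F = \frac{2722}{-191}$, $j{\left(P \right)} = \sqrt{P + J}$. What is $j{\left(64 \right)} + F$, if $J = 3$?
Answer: $- \frac{2722}{191} + \sqrt{67} \approx -6.066$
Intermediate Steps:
$j{\left(P \right)} = \sqrt{3 + P}$ ($j{\left(P \right)} = \sqrt{P + 3} = \sqrt{3 + P}$)
$F = - \frac{2722}{191}$ ($F = 2722 \left(- \frac{1}{191}\right) = - \frac{2722}{191} \approx -14.251$)
$j{\left(64 \right)} + F = \sqrt{3 + 64} - \frac{2722}{191} = \sqrt{67} - \frac{2722}{191} = - \frac{2722}{191} + \sqrt{67}$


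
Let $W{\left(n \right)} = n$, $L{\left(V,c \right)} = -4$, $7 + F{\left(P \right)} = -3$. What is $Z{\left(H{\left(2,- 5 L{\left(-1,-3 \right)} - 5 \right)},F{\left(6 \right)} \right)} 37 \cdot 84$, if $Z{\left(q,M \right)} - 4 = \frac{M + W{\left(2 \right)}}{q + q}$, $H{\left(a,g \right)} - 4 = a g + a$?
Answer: $\frac{36260}{3} \approx 12087.0$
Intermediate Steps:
$F{\left(P \right)} = -10$ ($F{\left(P \right)} = -7 - 3 = -10$)
$H{\left(a,g \right)} = 4 + a + a g$ ($H{\left(a,g \right)} = 4 + \left(a g + a\right) = 4 + \left(a + a g\right) = 4 + a + a g$)
$Z{\left(q,M \right)} = 4 + \frac{2 + M}{2 q}$ ($Z{\left(q,M \right)} = 4 + \frac{M + 2}{q + q} = 4 + \frac{2 + M}{2 q}$)
$Z{\left(H{\left(2,- 5 L{\left(-1,-3 \right)} - 5 \right)},F{\left(6 \right)} \right)} 37 \cdot 84 = \frac{2 - 10 + 8 \left(4 + 2 + 2 \left(\left(-5\right) \left(-4\right) - 5\right)\right)}{2 \left(4 + 2 + 2 \left(\left(-5\right) \left(-4\right) - 5\right)\right)} 37 \cdot 84 = \frac{2 - 10 + 8 \left(4 + 2 + 2 \left(20 - 5\right)\right)}{2 \left(4 + 2 + 2 \left(20 - 5\right)\right)} 37 \cdot 84 = \frac{2 - 10 + 8 \left(4 + 2 + 2 \cdot 15\right)}{2 \left(4 + 2 + 2 \cdot 15\right)} 37 \cdot 84 = \frac{2 - 10 + 8 \left(4 + 2 + 30\right)}{2 \left(4 + 2 + 30\right)} 37 \cdot 84 = \frac{2 - 10 + 8 \cdot 36}{2 \cdot 36} \cdot 37 \cdot 84 = \frac{1}{2} \cdot \frac{1}{36} \left(2 - 10 + 288\right) 37 \cdot 84 = \frac{1}{2} \cdot \frac{1}{36} \cdot 280 \cdot 37 \cdot 84 = \frac{35}{9} \cdot 37 \cdot 84 = \frac{1295}{9} \cdot 84 = \frac{36260}{3}$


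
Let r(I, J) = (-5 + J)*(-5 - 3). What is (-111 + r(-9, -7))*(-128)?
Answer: 1920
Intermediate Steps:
r(I, J) = 40 - 8*J (r(I, J) = (-5 + J)*(-8) = 40 - 8*J)
(-111 + r(-9, -7))*(-128) = (-111 + (40 - 8*(-7)))*(-128) = (-111 + (40 + 56))*(-128) = (-111 + 96)*(-128) = -15*(-128) = 1920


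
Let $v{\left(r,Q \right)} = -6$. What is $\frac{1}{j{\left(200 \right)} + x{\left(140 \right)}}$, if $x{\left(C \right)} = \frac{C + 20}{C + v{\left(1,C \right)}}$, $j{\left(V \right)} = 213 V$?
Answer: $\frac{67}{2854280} \approx 2.3474 \cdot 10^{-5}$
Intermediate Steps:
$x{\left(C \right)} = \frac{20 + C}{-6 + C}$ ($x{\left(C \right)} = \frac{C + 20}{C - 6} = \frac{20 + C}{-6 + C}$)
$\frac{1}{j{\left(200 \right)} + x{\left(140 \right)}} = \frac{1}{213 \cdot 200 + \frac{20 + 140}{-6 + 140}} = \frac{1}{42600 + \frac{1}{134} \cdot 160} = \frac{1}{42600 + \frac{80}{67}} = \frac{1}{\frac{2854280}{67}} = \frac{67}{2854280}$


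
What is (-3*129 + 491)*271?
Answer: 28184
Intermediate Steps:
(-3*129 + 491)*271 = (-387 + 491)*271 = 104*271 = 28184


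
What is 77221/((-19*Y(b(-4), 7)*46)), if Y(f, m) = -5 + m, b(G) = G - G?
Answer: -77221/1748 ≈ -44.177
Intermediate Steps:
b(G) = 0
77221/((-19*Y(b(-4), 7)*46)) = 77221/((-19*(-5 + 7)*46)) = 77221/((-19*2*46)) = 77221/((-38*46)) = 77221/(-1748) = 77221*(-1/1748) = -77221/1748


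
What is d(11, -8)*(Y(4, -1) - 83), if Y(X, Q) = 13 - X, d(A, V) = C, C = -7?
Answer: 518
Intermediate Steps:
d(A, V) = -7
d(11, -8)*(Y(4, -1) - 83) = -7*((13 - 1*4) - 83) = -7*((13 - 4) - 83) = -7*(9 - 83) = -7*(-74) = 518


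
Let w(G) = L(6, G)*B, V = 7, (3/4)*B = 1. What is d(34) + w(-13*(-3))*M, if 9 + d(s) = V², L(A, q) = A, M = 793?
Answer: 6384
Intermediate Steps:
B = 4/3 (B = (4/3)*1 = 4/3 ≈ 1.3333)
w(G) = 8 (w(G) = 6*(4/3) = 8)
d(s) = 40 (d(s) = -9 + 7² = -9 + 49 = 40)
d(34) + w(-13*(-3))*M = 40 + 8*793 = 40 + 6344 = 6384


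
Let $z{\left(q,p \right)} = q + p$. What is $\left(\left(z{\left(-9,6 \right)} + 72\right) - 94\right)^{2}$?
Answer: $625$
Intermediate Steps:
$z{\left(q,p \right)} = p + q$
$\left(\left(z{\left(-9,6 \right)} + 72\right) - 94\right)^{2} = \left(\left(\left(6 - 9\right) + 72\right) - 94\right)^{2} = \left(\left(-3 + 72\right) - 94\right)^{2} = \left(69 - 94\right)^{2} = \left(-25\right)^{2} = 625$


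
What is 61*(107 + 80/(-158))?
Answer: 513193/79 ≈ 6496.1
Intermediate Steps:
61*(107 + 80/(-158)) = 61*(107 + 80*(-1/158)) = 61*(107 - 40/79) = 61*(8413/79) = 513193/79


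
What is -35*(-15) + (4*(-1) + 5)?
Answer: 526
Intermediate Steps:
-35*(-15) + (4*(-1) + 5) = 525 + (-4 + 5) = 525 + 1 = 526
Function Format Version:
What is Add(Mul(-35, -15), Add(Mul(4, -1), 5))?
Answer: 526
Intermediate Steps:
Add(Mul(-35, -15), Add(Mul(4, -1), 5)) = Add(525, Add(-4, 5)) = Add(525, 1) = 526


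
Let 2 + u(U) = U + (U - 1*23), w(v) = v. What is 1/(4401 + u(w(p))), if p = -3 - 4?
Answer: 1/4362 ≈ 0.00022925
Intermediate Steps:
p = -7
u(U) = -25 + 2*U (u(U) = -2 + (U + (U - 1*23)) = -2 + (U + (U - 23)) = -2 + (U + (-23 + U)) = -2 + (-23 + 2*U) = -25 + 2*U)
1/(4401 + u(w(p))) = 1/(4401 + (-25 + 2*(-7))) = 1/(4401 + (-25 - 14)) = 1/(4401 - 39) = 1/4362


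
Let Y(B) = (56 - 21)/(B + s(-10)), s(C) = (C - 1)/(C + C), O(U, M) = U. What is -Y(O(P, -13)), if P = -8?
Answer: 700/149 ≈ 4.6980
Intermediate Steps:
s(C) = (-1 + C)/(2*C) (s(C) = (-1 + C)/((2*C)) = (-1 + C)*(1/(2*C)) = (-1 + C)/(2*C))
Y(B) = 35/(11/20 + B) (Y(B) = (56 - 21)/(B + (1/2)*(-1 - 10)/(-10)) = 35/(B + (1/2)*(-1/10)*(-11)) = 35/(B + 11/20) = 35/(11/20 + B))
-Y(O(P, -13)) = -700/(11 + 20*(-8)) = -700/(11 - 160) = -700/(-149) = -700*(-1)/149 = -1*(-700/149) = 700/149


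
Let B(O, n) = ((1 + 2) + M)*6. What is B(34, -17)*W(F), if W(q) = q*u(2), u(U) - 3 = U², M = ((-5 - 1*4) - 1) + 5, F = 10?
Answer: -840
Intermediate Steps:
M = -5 (M = ((-5 - 4) - 1) + 5 = (-9 - 1) + 5 = -10 + 5 = -5)
u(U) = 3 + U²
W(q) = 7*q (W(q) = q*(3 + 2²) = q*(3 + 4) = q*7 = 7*q)
B(O, n) = -12 (B(O, n) = ((1 + 2) - 5)*6 = (3 - 5)*6 = -2*6 = -12)
B(34, -17)*W(F) = -84*10 = -12*70 = -840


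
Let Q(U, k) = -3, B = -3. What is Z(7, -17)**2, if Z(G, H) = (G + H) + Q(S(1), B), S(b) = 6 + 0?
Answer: 169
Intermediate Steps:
S(b) = 6
Z(G, H) = -3 + G + H (Z(G, H) = (G + H) - 3 = -3 + G + H)
Z(7, -17)**2 = (-3 + 7 - 17)**2 = (-13)**2 = 169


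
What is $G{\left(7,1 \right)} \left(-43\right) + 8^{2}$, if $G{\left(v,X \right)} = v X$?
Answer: $-237$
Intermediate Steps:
$G{\left(v,X \right)} = X v$
$G{\left(7,1 \right)} \left(-43\right) + 8^{2} = 1 \cdot 7 \left(-43\right) + 8^{2} = 7 \left(-43\right) + 64 = -301 + 64 = -237$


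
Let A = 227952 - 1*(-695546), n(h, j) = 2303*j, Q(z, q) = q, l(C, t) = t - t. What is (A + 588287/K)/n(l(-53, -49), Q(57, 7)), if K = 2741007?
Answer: 2531315070773/44187773847 ≈ 57.285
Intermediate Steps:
l(C, t) = 0
A = 923498 (A = 227952 + 695546 = 923498)
(A + 588287/K)/n(l(-53, -49), Q(57, 7)) = (923498 + 588287/2741007)/((2303*7)) = (923498 + 588287*(1/2741007))/16121 = (923498 + 588287/2741007)*(1/16121) = (2531315070773/2741007)*(1/16121) = 2531315070773/44187773847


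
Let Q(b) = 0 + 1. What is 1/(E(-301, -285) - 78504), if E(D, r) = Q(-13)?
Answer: -1/78503 ≈ -1.2738e-5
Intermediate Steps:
Q(b) = 1
E(D, r) = 1
1/(E(-301, -285) - 78504) = 1/(1 - 78504) = 1/(-78503) = -1/78503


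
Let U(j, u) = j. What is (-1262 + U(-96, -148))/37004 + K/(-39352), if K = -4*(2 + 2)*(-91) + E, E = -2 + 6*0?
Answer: -13405479/182022676 ≈ -0.073647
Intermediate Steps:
E = -2 (E = -2 + 0 = -2)
K = 1454 (K = -4*(2 + 2)*(-91) - 2 = -4*4*(-91) - 2 = -16*(-91) - 2 = 1456 - 2 = 1454)
(-1262 + U(-96, -148))/37004 + K/(-39352) = (-1262 - 96)/37004 + 1454/(-39352) = -1358*1/37004 + 1454*(-1/39352) = -679/18502 - 727/19676 = -13405479/182022676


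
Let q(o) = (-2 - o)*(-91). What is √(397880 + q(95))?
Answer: √406707 ≈ 637.74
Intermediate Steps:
q(o) = 182 + 91*o
√(397880 + q(95)) = √(397880 + (182 + 91*95)) = √(397880 + (182 + 8645)) = √(397880 + 8827) = √406707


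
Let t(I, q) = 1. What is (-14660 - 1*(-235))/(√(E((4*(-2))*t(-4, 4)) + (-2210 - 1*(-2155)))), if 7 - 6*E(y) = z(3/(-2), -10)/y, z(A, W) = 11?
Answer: 57700*I*√7719/2573 ≈ 1970.2*I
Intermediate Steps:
E(y) = 7/6 - 11/(6*y)
(-14660 - 1*(-235))/(√(E((4*(-2))*t(-4, 4)) + (-2210 - 1*(-2155)))) = (-14660 - 1*(-235))/(√((-11 + 7*((4*(-2))*1))/(6*(((4*(-2))*1))) + (-2210 - 1*(-2155)))) = (-14660 + 235)/(√((-11 + 7*(-8*1))/(6*((-8*1))) + (-2210 + 2155))) = -14425/√((⅙)*(-11 + 7*(-8))/(-8) - 55) = -14425/√((⅙)*(-⅛)*(-11 - 56) - 55) = -14425/√((⅙)*(-⅛)*(-67) - 55) = -14425/√(67/48 - 55) = -14425*(-4*I*√7719/2573) = -(-57700)*I*√7719/2573 = 57700*I*√7719/2573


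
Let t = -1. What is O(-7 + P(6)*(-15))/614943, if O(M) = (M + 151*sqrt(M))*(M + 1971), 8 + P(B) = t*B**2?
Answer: 1713472/614943 + 396224*sqrt(653)/614943 ≈ 19.251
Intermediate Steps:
P(B) = -8 - B**2
O(M) = (1971 + M)*(M + 151*sqrt(M)) (O(M) = (M + 151*sqrt(M))*(1971 + M) = (1971 + M)*(M + 151*sqrt(M)))
O(-7 + P(6)*(-15))/614943 = ((-7 + (-8 - 1*6**2)*(-15))**2 + 151*(-7 + (-8 - 1*6**2)*(-15))**(3/2) + 1971*(-7 + (-8 - 1*6**2)*(-15)) + 297621*sqrt(-7 + (-8 - 1*6**2)*(-15)))/614943 = ((-7 + (-8 - 1*36)*(-15))**2 + 151*(-7 + (-8 - 1*36)*(-15))**(3/2) + 1971*(-7 + (-8 - 1*36)*(-15)) + 297621*sqrt(-7 + (-8 - 1*36)*(-15)))*(1/614943) = ((-7 + (-8 - 36)*(-15))**2 + 151*(-7 + (-8 - 36)*(-15))**(3/2) + 1971*(-7 + (-8 - 36)*(-15)) + 297621*sqrt(-7 + (-8 - 36)*(-15)))*(1/614943) = ((-7 - 44*(-15))**2 + 151*(-7 - 44*(-15))**(3/2) + 1971*(-7 - 44*(-15)) + 297621*sqrt(-7 - 44*(-15)))*(1/614943) = ((-7 + 660)**2 + 151*(-7 + 660)**(3/2) + 1971*(-7 + 660) + 297621*sqrt(-7 + 660))*(1/614943) = (653**2 + 151*653**(3/2) + 1971*653 + 297621*sqrt(653))*(1/614943) = (426409 + 151*(653*sqrt(653)) + 1287063 + 297621*sqrt(653))*(1/614943) = (426409 + 98603*sqrt(653) + 1287063 + 297621*sqrt(653))*(1/614943) = (1713472 + 396224*sqrt(653))*(1/614943) = 1713472/614943 + 396224*sqrt(653)/614943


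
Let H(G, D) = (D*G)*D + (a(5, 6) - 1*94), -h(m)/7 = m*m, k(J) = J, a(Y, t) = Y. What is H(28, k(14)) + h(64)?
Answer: -23273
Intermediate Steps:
h(m) = -7*m² (h(m) = -7*m*m = -7*m²)
H(G, D) = -89 + G*D² (H(G, D) = (D*G)*D + (5 - 1*94) = G*D² + (5 - 94) = G*D² - 89 = -89 + G*D²)
H(28, k(14)) + h(64) = (-89 + 28*14²) - 7*64² = (-89 + 28*196) - 7*4096 = (-89 + 5488) - 28672 = 5399 - 28672 = -23273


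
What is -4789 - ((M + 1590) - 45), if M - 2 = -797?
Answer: -5539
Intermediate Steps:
M = -795 (M = 2 - 797 = -795)
-4789 - ((M + 1590) - 45) = -4789 - ((-795 + 1590) - 45) = -4789 - (795 - 45) = -4789 - 1*750 = -4789 - 750 = -5539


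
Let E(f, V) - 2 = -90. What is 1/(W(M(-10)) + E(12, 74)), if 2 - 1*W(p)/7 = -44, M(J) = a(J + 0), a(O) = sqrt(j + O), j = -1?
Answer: 1/234 ≈ 0.0042735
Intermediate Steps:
a(O) = sqrt(-1 + O)
E(f, V) = -88 (E(f, V) = 2 - 90 = -88)
M(J) = sqrt(-1 + J) (M(J) = sqrt(-1 + (J + 0)) = sqrt(-1 + J))
W(p) = 322 (W(p) = 14 - 7*(-44) = 14 + 308 = 322)
1/(W(M(-10)) + E(12, 74)) = 1/(322 - 88) = 1/234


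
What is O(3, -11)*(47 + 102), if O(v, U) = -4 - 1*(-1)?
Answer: -447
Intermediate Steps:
O(v, U) = -3 (O(v, U) = -4 + 1 = -3)
O(3, -11)*(47 + 102) = -3*(47 + 102) = -3*149 = -447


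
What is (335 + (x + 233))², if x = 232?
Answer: 640000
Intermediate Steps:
(335 + (x + 233))² = (335 + (232 + 233))² = (335 + 465)² = 800² = 640000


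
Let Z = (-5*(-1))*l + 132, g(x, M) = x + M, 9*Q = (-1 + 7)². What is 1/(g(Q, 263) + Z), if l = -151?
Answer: -1/356 ≈ -0.0028090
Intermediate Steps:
Q = 4 (Q = (-1 + 7)²/9 = (⅑)*6² = (⅑)*36 = 4)
g(x, M) = M + x
Z = -623 (Z = -5*(-1)*(-151) + 132 = 5*(-151) + 132 = -755 + 132 = -623)
1/(g(Q, 263) + Z) = 1/((263 + 4) - 623) = 1/(267 - 623) = 1/(-356) = -1/356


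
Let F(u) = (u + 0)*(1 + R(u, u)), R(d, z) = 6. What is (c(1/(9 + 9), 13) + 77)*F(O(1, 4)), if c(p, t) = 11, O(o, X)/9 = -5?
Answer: -27720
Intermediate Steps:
O(o, X) = -45 (O(o, X) = 9*(-5) = -45)
F(u) = 7*u (F(u) = (u + 0)*(1 + 6) = u*7 = 7*u)
(c(1/(9 + 9), 13) + 77)*F(O(1, 4)) = (11 + 77)*(7*(-45)) = 88*(-315) = -27720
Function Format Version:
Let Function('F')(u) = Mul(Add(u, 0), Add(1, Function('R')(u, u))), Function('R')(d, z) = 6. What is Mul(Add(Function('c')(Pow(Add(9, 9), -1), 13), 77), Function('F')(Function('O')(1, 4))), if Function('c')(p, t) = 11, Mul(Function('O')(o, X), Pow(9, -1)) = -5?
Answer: -27720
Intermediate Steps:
Function('O')(o, X) = -45 (Function('O')(o, X) = Mul(9, -5) = -45)
Function('F')(u) = Mul(7, u) (Function('F')(u) = Mul(Add(u, 0), Add(1, 6)) = Mul(u, 7) = Mul(7, u))
Mul(Add(Function('c')(Pow(Add(9, 9), -1), 13), 77), Function('F')(Function('O')(1, 4))) = Mul(Add(11, 77), Mul(7, -45)) = Mul(88, -315) = -27720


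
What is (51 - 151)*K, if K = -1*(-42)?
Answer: -4200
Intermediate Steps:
K = 42
(51 - 151)*K = (51 - 151)*42 = -100*42 = -4200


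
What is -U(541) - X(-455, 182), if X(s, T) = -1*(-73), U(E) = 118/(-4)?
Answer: -87/2 ≈ -43.500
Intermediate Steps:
U(E) = -59/2 (U(E) = 118*(-¼) = -59/2)
X(s, T) = 73
-U(541) - X(-455, 182) = -1*(-59/2) - 1*73 = 59/2 - 73 = -87/2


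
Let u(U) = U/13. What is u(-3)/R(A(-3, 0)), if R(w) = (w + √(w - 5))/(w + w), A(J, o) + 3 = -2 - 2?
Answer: -294/793 - 84*I*√3/793 ≈ -0.37074 - 0.18347*I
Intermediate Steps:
A(J, o) = -7 (A(J, o) = -3 + (-2 - 2) = -3 - 4 = -7)
R(w) = (w + √(-5 + w))/(2*w) (R(w) = (w + √(-5 + w))/((2*w)) = (w + √(-5 + w))*(1/(2*w)) = (w + √(-5 + w))/(2*w))
u(U) = U/13
u(-3)/R(A(-3, 0)) = ((1/13)*(-3))/(((½)*(-7 + √(-5 - 7))/(-7))) = -3/13/((½)*(-⅐)*(-7 + √(-12))) = -3/13/((½)*(-⅐)*(-7 + 2*I*√3)) = -3/13/(½ - I*√3/7) = -3/(13*(½ - I*√3/7))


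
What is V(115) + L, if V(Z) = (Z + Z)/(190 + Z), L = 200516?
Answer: 12231522/61 ≈ 2.0052e+5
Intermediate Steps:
V(Z) = 2*Z/(190 + Z) (V(Z) = (2*Z)/(190 + Z) = 2*Z/(190 + Z))
V(115) + L = 2*115/(190 + 115) + 200516 = 2*115/305 + 200516 = 2*115*(1/305) + 200516 = 46/61 + 200516 = 12231522/61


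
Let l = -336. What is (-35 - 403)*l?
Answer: 147168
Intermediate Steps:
(-35 - 403)*l = (-35 - 403)*(-336) = -438*(-336) = 147168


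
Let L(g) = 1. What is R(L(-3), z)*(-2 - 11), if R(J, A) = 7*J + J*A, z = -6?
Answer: -13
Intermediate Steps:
R(J, A) = 7*J + A*J
R(L(-3), z)*(-2 - 11) = (1*(7 - 6))*(-2 - 11) = (1*1)*(-13) = 1*(-13) = -13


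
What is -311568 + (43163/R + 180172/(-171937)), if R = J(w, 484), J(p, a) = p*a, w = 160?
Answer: -4148472536409989/13314801280 ≈ -3.1157e+5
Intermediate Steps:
J(p, a) = a*p
R = 77440 (R = 484*160 = 77440)
-311568 + (43163/R + 180172/(-171937)) = -311568 + (43163/77440 + 180172/(-171937)) = -311568 + (43163*(1/77440) + 180172*(-1/171937)) = -311568 + (43163/77440 - 180172/171937) = -311568 - 6531202949/13314801280 = -4148472536409989/13314801280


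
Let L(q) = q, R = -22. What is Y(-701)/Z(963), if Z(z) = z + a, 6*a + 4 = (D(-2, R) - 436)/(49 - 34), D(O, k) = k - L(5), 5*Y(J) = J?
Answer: -12618/86147 ≈ -0.14647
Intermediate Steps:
Y(J) = J/5
D(O, k) = -5 + k (D(O, k) = k - 1*5 = k - 5 = -5 + k)
a = -523/90 (a = -⅔ + (((-5 - 22) - 436)/(49 - 34))/6 = -⅔ + ((-27 - 436)/15)/6 = -⅔ + (-463*1/15)/6 = -⅔ + (⅙)*(-463/15) = -⅔ - 463/90 = -523/90 ≈ -5.8111)
Z(z) = -523/90 + z (Z(z) = z - 523/90 = -523/90 + z)
Y(-701)/Z(963) = ((⅕)*(-701))/(-523/90 + 963) = -701/(5*86147/90) = -701/5*90/86147 = -12618/86147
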